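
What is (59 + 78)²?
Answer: 18769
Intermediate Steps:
(59 + 78)² = 137² = 18769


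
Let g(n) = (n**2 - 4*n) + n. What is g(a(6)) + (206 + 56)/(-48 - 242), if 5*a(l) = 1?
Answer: -1061/725 ≈ -1.4634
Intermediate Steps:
a(l) = 1/5 (a(l) = (1/5)*1 = 1/5)
g(n) = n**2 - 3*n
g(a(6)) + (206 + 56)/(-48 - 242) = (-3 + 1/5)/5 + (206 + 56)/(-48 - 242) = (1/5)*(-14/5) + 262/(-290) = -14/25 + 262*(-1/290) = -14/25 - 131/145 = -1061/725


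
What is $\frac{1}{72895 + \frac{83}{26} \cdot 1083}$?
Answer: $\frac{26}{1985159} \approx 1.3097 \cdot 10^{-5}$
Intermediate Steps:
$\frac{1}{72895 + \frac{83}{26} \cdot 1083} = \frac{1}{72895 + \frac{89889}{26}} = \frac{1}{\frac{1985159}{26}} = \frac{26}{1985159}$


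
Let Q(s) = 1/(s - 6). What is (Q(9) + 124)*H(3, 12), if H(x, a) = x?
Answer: 373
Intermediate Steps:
Q(s) = 1/(-6 + s)
(Q(9) + 124)*H(3, 12) = (1/(-6 + 9) + 124)*3 = (1/3 + 124)*3 = (373/3)*3 = 373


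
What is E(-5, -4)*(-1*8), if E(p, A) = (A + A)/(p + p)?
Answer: -32/5 ≈ -6.4000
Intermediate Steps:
E(p, A) = A/p (E(p, A) = (2*A)/((2*p)) = (2*A)*(1/(2*p)) = A/p)
E(-5, -4)*(-1*8) = (-4/(-5))*(-1*8) = -4*(-1/5)*(-8) = (4/5)*(-8) = -32/5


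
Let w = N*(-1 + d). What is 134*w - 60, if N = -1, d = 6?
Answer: -730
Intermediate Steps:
w = -5 (w = -(-1 + 6) = -1*5 = -5)
134*w - 60 = 134*(-5) - 60 = -670 - 60 = -730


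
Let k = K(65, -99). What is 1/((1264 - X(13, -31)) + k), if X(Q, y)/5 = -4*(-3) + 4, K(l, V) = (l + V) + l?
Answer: 1/1215 ≈ 0.00082305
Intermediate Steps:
K(l, V) = V + 2*l (K(l, V) = (V + l) + l = V + 2*l)
X(Q, y) = 80 (X(Q, y) = 5*(-4*(-3) + 4) = 5*(12 + 4) = 5*16 = 80)
k = 31 (k = -99 + 2*65 = -99 + 130 = 31)
1/((1264 - X(13, -31)) + k) = 1/((1264 - 1*80) + 31) = 1/((1264 - 80) + 31) = 1/(1184 + 31) = 1/1215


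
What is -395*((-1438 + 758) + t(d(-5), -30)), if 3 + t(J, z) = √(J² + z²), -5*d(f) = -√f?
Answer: 269785 - 79*√22495 ≈ 2.5794e+5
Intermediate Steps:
d(f) = √f/5 (d(f) = -(-1)*√f/5 = √f/5)
t(J, z) = -3 + √(J² + z²)
-395*((-1438 + 758) + t(d(-5), -30)) = -395*((-1438 + 758) + (-3 + √((√(-5)/5)² + (-30)²))) = -395*(-680 + (-3 + √(((I*√5)/5)² + 900))) = -395*(-680 + (-3 + √((I*√5/5)² + 900))) = -395*(-680 + (-3 + √(-⅕ + 900))) = -395*(-680 + (-3 + √(4499/5))) = -395*(-680 + (-3 + √22495/5)) = -395*(-683 + √22495/5) = 269785 - 79*√22495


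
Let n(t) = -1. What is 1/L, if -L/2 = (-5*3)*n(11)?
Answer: -1/30 ≈ -0.033333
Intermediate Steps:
L = -30 (L = -2*(-5*3)*(-1) = -(-30)*(-1) = -2*15 = -30)
1/L = 1/(-30) = -1/30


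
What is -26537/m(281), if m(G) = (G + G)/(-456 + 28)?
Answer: 5678918/281 ≈ 20210.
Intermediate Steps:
m(G) = -G/214 (m(G) = (2*G)/(-428) = (2*G)*(-1/428) = -G/214)
-26537/m(281) = -26537/((-1/214*281)) = -26537/(-281/214) = -26537*(-214/281) = 5678918/281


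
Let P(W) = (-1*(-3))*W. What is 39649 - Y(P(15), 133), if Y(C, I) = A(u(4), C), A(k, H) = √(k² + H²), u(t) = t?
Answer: 39649 - √2041 ≈ 39604.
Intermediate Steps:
P(W) = 3*W
A(k, H) = √(H² + k²)
Y(C, I) = √(16 + C²) (Y(C, I) = √(C² + 4²) = √(C² + 16) = √(16 + C²))
39649 - Y(P(15), 133) = 39649 - √(16 + (3*15)²) = 39649 - √(16 + 45²) = 39649 - √(16 + 2025) = 39649 - √2041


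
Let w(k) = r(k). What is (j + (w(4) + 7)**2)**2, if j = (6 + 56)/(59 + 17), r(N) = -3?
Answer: 408321/1444 ≈ 282.77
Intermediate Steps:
w(k) = -3
j = 31/38 (j = 62/76 = 62*(1/76) = 31/38 ≈ 0.81579)
(j + (w(4) + 7)**2)**2 = (31/38 + (-3 + 7)**2)**2 = (31/38 + 4**2)**2 = (31/38 + 16)**2 = (639/38)**2 = 408321/1444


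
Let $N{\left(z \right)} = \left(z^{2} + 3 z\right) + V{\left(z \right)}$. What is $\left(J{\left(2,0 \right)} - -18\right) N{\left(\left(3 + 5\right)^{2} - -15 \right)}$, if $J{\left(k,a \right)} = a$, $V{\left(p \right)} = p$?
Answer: $118026$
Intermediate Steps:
$N{\left(z \right)} = z^{2} + 4 z$ ($N{\left(z \right)} = \left(z^{2} + 3 z\right) + z = z^{2} + 4 z$)
$\left(J{\left(2,0 \right)} - -18\right) N{\left(\left(3 + 5\right)^{2} - -15 \right)} = \left(0 - -18\right) \left(\left(3 + 5\right)^{2} - -15\right) \left(4 - \left(-15 - \left(3 + 5\right)^{2}\right)\right) = \left(0 + \left(-34 + 52\right)\right) \left(8^{2} + 15\right) \left(4 + \left(8^{2} + 15\right)\right) = \left(0 + 18\right) \left(64 + 15\right) \left(4 + \left(64 + 15\right)\right) = 18 \cdot 79 \left(4 + 79\right) = 18 \cdot 79 \cdot 83 = 18 \cdot 6557 = 118026$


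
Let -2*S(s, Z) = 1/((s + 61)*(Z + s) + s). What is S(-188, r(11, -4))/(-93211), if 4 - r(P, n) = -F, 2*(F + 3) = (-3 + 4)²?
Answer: 1/4380450945 ≈ 2.2829e-10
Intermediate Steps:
F = -5/2 (F = -3 + (-3 + 4)²/2 = -3 + (½)*1² = -3 + (½)*1 = -3 + ½ = -5/2 ≈ -2.5000)
r(P, n) = 3/2 (r(P, n) = 4 - (-1)*(-5)/2 = 4 - 1*5/2 = 4 - 5/2 = 3/2)
S(s, Z) = -1/(2*(s + (61 + s)*(Z + s))) (S(s, Z) = -1/(2*((s + 61)*(Z + s) + s)) = -1/(2*((61 + s)*(Z + s) + s)) = -1/(2*(s + (61 + s)*(Z + s))))
S(-188, r(11, -4))/(-93211) = -1/(2*(-188)² + 122*(3/2) + 124*(-188) + 2*(3/2)*(-188))/(-93211) = -1/(2*35344 + 183 - 23312 - 564)*(-1/93211) = -1/(70688 + 183 - 23312 - 564)*(-1/93211) = -1/46995*(-1/93211) = 1/4380450945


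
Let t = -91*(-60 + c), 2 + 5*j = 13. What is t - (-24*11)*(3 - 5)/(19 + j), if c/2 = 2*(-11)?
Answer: 500272/53 ≈ 9439.1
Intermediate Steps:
c = -44 (c = 2*(2*(-11)) = 2*(-22) = -44)
j = 11/5 (j = -⅖ + (⅕)*13 = -⅖ + 13/5 = 11/5 ≈ 2.2000)
t = 9464 (t = -91*(-60 - 44) = -91*(-104) = 9464)
t - (-24*11)*(3 - 5)/(19 + j) = 9464 - (-24*11)*(3 - 5)/(19 + 11/5) = 9464 - (-264)*(-2/106/5) = 9464 - (-264)*(-2*5/106) = 9464 - (-264)*(-5)/53 = 9464 - 1*1320/53 = 9464 - 1320/53 = 500272/53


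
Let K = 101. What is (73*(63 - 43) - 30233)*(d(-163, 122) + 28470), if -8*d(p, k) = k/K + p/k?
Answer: -80750282183127/98576 ≈ -8.1917e+8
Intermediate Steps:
d(p, k) = -k/808 - p/(8*k) (d(p, k) = -(k/101 + p/k)/8 = -k/808 - p/(8*k))
(73*(63 - 43) - 30233)*(d(-163, 122) + 28470) = (73*(63 - 43) - 30233)*((-1/808*122 - 1/8*(-163)/122) + 28470) = (73*20 - 30233)*((-61/404 - 1/8*(-163)*1/122) + 28470) = (1460 - 30233)*((-61/404 + 163/976) + 28470) = -28773*(1579/98576 + 28470) = -28773*2806460299/98576 = -80750282183127/98576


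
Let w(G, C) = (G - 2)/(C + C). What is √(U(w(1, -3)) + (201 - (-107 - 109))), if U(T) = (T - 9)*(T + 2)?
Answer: √14323/6 ≈ 19.946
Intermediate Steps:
w(G, C) = (-2 + G)/(2*C) (w(G, C) = (-2 + G)/((2*C)) = (-2 + G)*(1/(2*C)) = (-2 + G)/(2*C))
U(T) = (-9 + T)*(2 + T)
√(U(w(1, -3)) + (201 - (-107 - 109))) = √((-18 + ((½)*(-2 + 1)/(-3))² - 7*(-2 + 1)/(2*(-3))) + (201 - (-107 - 109))) = √((-18 + ((½)*(-⅓)*(-1))² - 7*(-1)*(-1)/(2*3)) + (201 - 1*(-216))) = √((-18 + (⅙)² - 7*⅙) + (201 + 216)) = √((-18 + 1/36 - 7/6) + 417) = √(-689/36 + 417) = √(14323/36) = √14323/6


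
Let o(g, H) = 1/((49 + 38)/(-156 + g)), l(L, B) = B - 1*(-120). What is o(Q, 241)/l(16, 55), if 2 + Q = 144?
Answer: -2/2175 ≈ -0.00091954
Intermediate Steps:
l(L, B) = 120 + B (l(L, B) = B + 120 = 120 + B)
Q = 142 (Q = -2 + 144 = 142)
o(g, H) = -52/29 + g/87 (o(g, H) = 1/(87/(-156 + g)) = -52/29 + g/87)
o(Q, 241)/l(16, 55) = (-52/29 + (1/87)*142)/(120 + 55) = (-52/29 + 142/87)/175 = -14/87*1/175 = -2/2175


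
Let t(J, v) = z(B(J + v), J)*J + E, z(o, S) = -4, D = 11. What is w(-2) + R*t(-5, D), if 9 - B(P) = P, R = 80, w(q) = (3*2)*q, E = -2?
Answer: 1428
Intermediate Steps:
w(q) = 6*q
B(P) = 9 - P
t(J, v) = -2 - 4*J (t(J, v) = -4*J - 2 = -2 - 4*J)
w(-2) + R*t(-5, D) = 6*(-2) + 80*(-2 - 4*(-5)) = -12 + 80*(-2 + 20) = -12 + 80*18 = -12 + 1440 = 1428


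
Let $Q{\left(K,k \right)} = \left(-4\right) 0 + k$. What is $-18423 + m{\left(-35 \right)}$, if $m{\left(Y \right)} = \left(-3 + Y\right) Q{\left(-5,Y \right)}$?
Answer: $-17093$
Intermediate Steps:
$Q{\left(K,k \right)} = k$ ($Q{\left(K,k \right)} = 0 + k = k$)
$m{\left(Y \right)} = Y \left(-3 + Y\right)$ ($m{\left(Y \right)} = \left(-3 + Y\right) Y = Y \left(-3 + Y\right)$)
$-18423 + m{\left(-35 \right)} = -18423 - 35 \left(-3 - 35\right) = -18423 - -1330 = -18423 + 1330 = -17093$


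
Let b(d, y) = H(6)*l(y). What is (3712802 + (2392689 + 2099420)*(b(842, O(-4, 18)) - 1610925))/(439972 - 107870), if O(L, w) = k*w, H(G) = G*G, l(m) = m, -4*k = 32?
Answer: -7259734071079/332102 ≈ -2.1860e+7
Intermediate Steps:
k = -8 (k = -¼*32 = -8)
H(G) = G²
O(L, w) = -8*w
b(d, y) = 36*y (b(d, y) = 6²*y = 36*y)
(3712802 + (2392689 + 2099420)*(b(842, O(-4, 18)) - 1610925))/(439972 - 107870) = (3712802 + (2392689 + 2099420)*(36*(-8*18) - 1610925))/(439972 - 107870) = (3712802 + 4492109*(36*(-144) - 1610925))/332102 = (3712802 + 4492109*(-5184 - 1610925))*(1/332102) = (3712802 + 4492109*(-1616109))*(1/332102) = (3712802 - 7259737783881)*(1/332102) = -7259734071079*1/332102 = -7259734071079/332102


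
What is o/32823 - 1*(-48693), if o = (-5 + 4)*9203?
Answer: 1598241136/32823 ≈ 48693.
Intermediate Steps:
o = -9203 (o = -1*9203 = -9203)
o/32823 - 1*(-48693) = -9203/32823 - 1*(-48693) = -9203*1/32823 + 48693 = -9203/32823 + 48693 = 1598241136/32823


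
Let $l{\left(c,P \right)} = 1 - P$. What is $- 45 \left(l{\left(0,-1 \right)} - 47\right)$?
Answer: $2025$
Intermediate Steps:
$- 45 \left(l{\left(0,-1 \right)} - 47\right) = - 45 \left(\left(1 - -1\right) - 47\right) = - 45 \left(\left(1 + 1\right) - 47\right) = - 45 \left(2 - 47\right) = \left(-45\right) \left(-45\right) = 2025$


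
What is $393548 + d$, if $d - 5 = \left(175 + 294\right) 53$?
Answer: $418410$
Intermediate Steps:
$d = 24862$ ($d = 5 + \left(175 + 294\right) 53 = 5 + 469 \cdot 53 = 5 + 24857 = 24862$)
$393548 + d = 393548 + 24862 = 418410$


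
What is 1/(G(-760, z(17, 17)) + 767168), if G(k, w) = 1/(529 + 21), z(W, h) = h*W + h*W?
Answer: 550/421942401 ≈ 1.3035e-6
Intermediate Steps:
z(W, h) = 2*W*h (z(W, h) = W*h + W*h = 2*W*h)
G(k, w) = 1/550
1/(G(-760, z(17, 17)) + 767168) = 1/(1/550 + 767168) = 1/(421942401/550) = 550/421942401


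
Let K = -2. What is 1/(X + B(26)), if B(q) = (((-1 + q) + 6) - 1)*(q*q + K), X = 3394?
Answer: 1/23614 ≈ 4.2348e-5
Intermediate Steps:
B(q) = (-2 + q**2)*(4 + q) (B(q) = (((-1 + q) + 6) - 1)*(q*q - 2) = ((5 + q) - 1)*(q**2 - 2) = (4 + q)*(-2 + q**2) = (-2 + q**2)*(4 + q))
1/(X + B(26)) = 1/(3394 + (-8 + 26**3 - 2*26 + 4*26**2)) = 1/(3394 + (-8 + 17576 - 52 + 4*676)) = 1/(3394 + (-8 + 17576 - 52 + 2704)) = 1/(3394 + 20220) = 1/23614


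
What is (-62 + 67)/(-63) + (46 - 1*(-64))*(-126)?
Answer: -873185/63 ≈ -13860.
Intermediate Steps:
(-62 + 67)/(-63) + (46 - 1*(-64))*(-126) = 5*(-1/63) + (46 + 64)*(-126) = -5/63 + 110*(-126) = -5/63 - 13860 = -873185/63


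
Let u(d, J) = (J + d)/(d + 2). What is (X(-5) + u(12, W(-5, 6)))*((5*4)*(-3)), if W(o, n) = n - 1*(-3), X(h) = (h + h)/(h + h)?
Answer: -150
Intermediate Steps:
X(h) = 1 (X(h) = (2*h)/((2*h)) = (2*h)*(1/(2*h)) = 1)
W(o, n) = 3 + n (W(o, n) = n + 3 = 3 + n)
u(d, J) = (J + d)/(2 + d)
(X(-5) + u(12, W(-5, 6)))*((5*4)*(-3)) = (1 + ((3 + 6) + 12)/(2 + 12))*((5*4)*(-3)) = (1 + (9 + 12)/14)*(20*(-3)) = (1 + (1/14)*21)*(-60) = (1 + 3/2)*(-60) = (5/2)*(-60) = -150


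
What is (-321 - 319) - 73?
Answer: -713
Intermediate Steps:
(-321 - 319) - 73 = -640 - 73 = -713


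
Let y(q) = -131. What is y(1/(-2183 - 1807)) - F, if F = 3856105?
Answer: -3856236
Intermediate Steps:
y(1/(-2183 - 1807)) - F = -131 - 1*3856105 = -131 - 3856105 = -3856236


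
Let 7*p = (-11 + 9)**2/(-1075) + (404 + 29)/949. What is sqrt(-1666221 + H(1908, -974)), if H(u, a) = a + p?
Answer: 2*I*sqrt(850220976690158801)/1428245 ≈ 1291.2*I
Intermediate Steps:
p = 461679/7141225 (p = ((-11 + 9)**2/(-1075) + (404 + 29)/949)/7 = ((-2)**2*(-1/1075) + 433*(1/949))/7 = (4*(-1/1075) + 433/949)/7 = (-4/1075 + 433/949)/7 = (1/7)*(461679/1020175) = 461679/7141225 ≈ 0.064650)
H(u, a) = 461679/7141225 + a (H(u, a) = a + 461679/7141225 = 461679/7141225 + a)
sqrt(-1666221 + H(1908, -974)) = sqrt(-1666221 + (461679/7141225 - 974)) = sqrt(-1666221 - 6955091471/7141225) = sqrt(-11905814152196/7141225) = 2*I*sqrt(850220976690158801)/1428245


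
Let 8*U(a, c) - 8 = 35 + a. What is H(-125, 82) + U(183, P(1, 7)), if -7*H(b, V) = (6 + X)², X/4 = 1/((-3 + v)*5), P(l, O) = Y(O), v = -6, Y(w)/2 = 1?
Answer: 188393/8100 ≈ 23.258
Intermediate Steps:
Y(w) = 2 (Y(w) = 2*1 = 2)
P(l, O) = 2
U(a, c) = 43/8 + a/8 (U(a, c) = 1 + (35 + a)/8 = 1 + (35/8 + a/8) = 43/8 + a/8)
X = -4/45 (X = 4*(1/(-3 - 6*5)) = 4*((⅕)/(-9)) = 4*(-⅑*⅕) = 4*(-1/45) = -4/45 ≈ -0.088889)
H(b, V) = -10108/2025 (H(b, V) = -(6 - 4/45)²/7 = -(266/45)²/7 = -⅐*70756/2025 = -10108/2025)
H(-125, 82) + U(183, P(1, 7)) = -10108/2025 + (43/8 + (⅛)*183) = -10108/2025 + (43/8 + 183/8) = -10108/2025 + 113/4 = 188393/8100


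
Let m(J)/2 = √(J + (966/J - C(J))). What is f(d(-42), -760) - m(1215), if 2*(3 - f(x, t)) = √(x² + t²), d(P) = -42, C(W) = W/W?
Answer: 3 - √144841 - 4*√614990/45 ≈ -447.29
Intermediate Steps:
C(W) = 1
f(x, t) = 3 - √(t² + x²)/2 (f(x, t) = 3 - √(x² + t²)/2 = 3 - √(t² + x²)/2)
m(J) = 2*√(-1 + J + 966/J) (m(J) = 2*√(J + (966/J - 1*1)) = 2*√(J + (966/J - 1)) = 2*√(J + (-1 + 966/J)) = 2*√(-1 + J + 966/J))
f(d(-42), -760) - m(1215) = (3 - √((-760)² + (-42)²)/2) - 2*√(-1 + 1215 + 966/1215) = (3 - √(577600 + 1764)/2) - 2*√(-1 + 1215 + 966*(1/1215)) = (3 - √144841) - 2*√(-1 + 1215 + 322/405) = (3 - √144841) - 2*√(491992/405) = (3 - √144841) - 2*2*√614990/45 = (3 - √144841) - 4*√614990/45 = 3 - √144841 - 4*√614990/45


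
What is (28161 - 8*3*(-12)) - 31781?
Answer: -3332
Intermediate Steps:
(28161 - 8*3*(-12)) - 31781 = (28161 - 24*(-12)) - 31781 = (28161 + 288) - 31781 = 28449 - 31781 = -3332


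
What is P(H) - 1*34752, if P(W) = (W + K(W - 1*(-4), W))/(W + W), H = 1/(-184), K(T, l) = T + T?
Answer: -70973/2 ≈ -35487.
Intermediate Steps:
K(T, l) = 2*T
H = -1/184 ≈ -0.0054348
P(W) = (8 + 3*W)/(2*W) (P(W) = (W + 2*(W - 1*(-4)))/(W + W) = (W + 2*(W + 4))/((2*W)) = (W + 2*(4 + W))*(1/(2*W)) = (W + (8 + 2*W))*(1/(2*W)) = (8 + 3*W)*(1/(2*W)) = (8 + 3*W)/(2*W))
P(H) - 1*34752 = (3/2 + 4/(-1/184)) - 1*34752 = (3/2 + 4*(-184)) - 34752 = (3/2 - 736) - 34752 = -1469/2 - 34752 = -70973/2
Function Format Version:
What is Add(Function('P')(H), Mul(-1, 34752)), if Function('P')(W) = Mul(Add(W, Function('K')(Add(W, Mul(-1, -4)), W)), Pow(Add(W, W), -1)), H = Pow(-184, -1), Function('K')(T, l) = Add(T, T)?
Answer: Rational(-70973, 2) ≈ -35487.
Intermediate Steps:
Function('K')(T, l) = Mul(2, T)
H = Rational(-1, 184) ≈ -0.0054348
Function('P')(W) = Mul(Rational(1, 2), Pow(W, -1), Add(8, Mul(3, W))) (Function('P')(W) = Mul(Add(W, Mul(2, Add(W, Mul(-1, -4)))), Pow(Add(W, W), -1)) = Mul(Add(W, Mul(2, Add(W, 4))), Pow(Mul(2, W), -1)) = Mul(Add(W, Mul(2, Add(4, W))), Mul(Rational(1, 2), Pow(W, -1))) = Mul(Add(W, Add(8, Mul(2, W))), Mul(Rational(1, 2), Pow(W, -1))) = Mul(Add(8, Mul(3, W)), Mul(Rational(1, 2), Pow(W, -1))) = Mul(Rational(1, 2), Pow(W, -1), Add(8, Mul(3, W))))
Add(Function('P')(H), Mul(-1, 34752)) = Add(Add(Rational(3, 2), Mul(4, Pow(Rational(-1, 184), -1))), Mul(-1, 34752)) = Add(Add(Rational(3, 2), Mul(4, -184)), -34752) = Add(Add(Rational(3, 2), -736), -34752) = Add(Rational(-1469, 2), -34752) = Rational(-70973, 2)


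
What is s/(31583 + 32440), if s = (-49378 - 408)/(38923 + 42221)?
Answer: -24893/2597541156 ≈ -9.5833e-6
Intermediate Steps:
s = -24893/40572 (s = -49786/81144 = -49786*1/81144 = -24893/40572 ≈ -0.61355)
s/(31583 + 32440) = -24893/(40572*(31583 + 32440)) = -24893/40572/64023 = -24893/40572*1/64023 = -24893/2597541156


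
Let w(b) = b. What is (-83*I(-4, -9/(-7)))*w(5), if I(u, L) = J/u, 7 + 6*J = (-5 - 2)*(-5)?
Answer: 2905/6 ≈ 484.17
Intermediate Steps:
J = 14/3 (J = -7/6 + ((-5 - 2)*(-5))/6 = -7/6 + (-7*(-5))/6 = -7/6 + (⅙)*35 = -7/6 + 35/6 = 14/3 ≈ 4.6667)
I(u, L) = 14/(3*u)
(-83*I(-4, -9/(-7)))*w(5) = -1162/(3*(-4))*5 = -1162*(-1)/(3*4)*5 = -83*(-7/6)*5 = (581/6)*5 = 2905/6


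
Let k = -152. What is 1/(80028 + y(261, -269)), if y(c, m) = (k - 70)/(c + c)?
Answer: 87/6962399 ≈ 1.2496e-5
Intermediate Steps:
y(c, m) = -111/c (y(c, m) = (-152 - 70)/(c + c) = -222*1/(2*c) = -111/c)
1/(80028 + y(261, -269)) = 1/(80028 - 111/261) = 1/(80028 - 111*1/261) = 1/(80028 - 37/87) = 1/(6962399/87) = 87/6962399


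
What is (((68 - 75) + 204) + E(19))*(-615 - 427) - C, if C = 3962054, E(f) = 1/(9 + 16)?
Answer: -104184242/25 ≈ -4.1674e+6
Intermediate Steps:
E(f) = 1/25
(((68 - 75) + 204) + E(19))*(-615 - 427) - C = (((68 - 75) + 204) + 1/25)*(-615 - 427) - 1*3962054 = ((-7 + 204) + 1/25)*(-1042) - 3962054 = (197 + 1/25)*(-1042) - 3962054 = (4926/25)*(-1042) - 3962054 = -5132892/25 - 3962054 = -104184242/25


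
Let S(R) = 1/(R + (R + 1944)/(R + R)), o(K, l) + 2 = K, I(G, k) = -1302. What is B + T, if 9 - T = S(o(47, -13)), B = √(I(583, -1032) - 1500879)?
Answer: 6029/671 + 3*I*√166909 ≈ 8.9851 + 1225.6*I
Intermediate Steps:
o(K, l) = -2 + K
B = 3*I*√166909 (B = √(-1302 - 1500879) = √(-1502181) = 3*I*√166909 ≈ 1225.6*I)
S(R) = 1/(R + (1944 + R)/(2*R)) (S(R) = 1/(R + (1944 + R)/((2*R))) = 1/(R + (1944 + R)*(1/(2*R))) = 1/(R + (1944 + R)/(2*R)))
T = 6029/671 (T = 9 - 2*(-2 + 47)/(1944 + (-2 + 47) + 2*(-2 + 47)²) = 9 - 2*45/(1944 + 45 + 2*45²) = 9 - 2*45/(1944 + 45 + 2*2025) = 9 - 2*45/(1944 + 45 + 4050) = 9 - 2*45/6039 = 9 - 1*10/671 = 9 - 10/671 = 6029/671 ≈ 8.9851)
B + T = 3*I*√166909 + 6029/671 = 6029/671 + 3*I*√166909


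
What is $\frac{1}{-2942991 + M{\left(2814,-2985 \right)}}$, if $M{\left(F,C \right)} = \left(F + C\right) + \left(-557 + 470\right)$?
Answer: $- \frac{1}{2943249} \approx -3.3976 \cdot 10^{-7}$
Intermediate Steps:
$M{\left(F,C \right)} = -87 + C + F$ ($M{\left(F,C \right)} = \left(C + F\right) - 87 = -87 + C + F$)
$\frac{1}{-2942991 + M{\left(2814,-2985 \right)}} = \frac{1}{-2942991 - 258} = \frac{1}{-2943249} = - \frac{1}{2943249}$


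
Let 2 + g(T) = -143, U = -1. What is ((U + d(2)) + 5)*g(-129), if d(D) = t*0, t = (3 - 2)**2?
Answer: -580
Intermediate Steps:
t = 1 (t = 1**2 = 1)
d(D) = 0 (d(D) = 1*0 = 0)
g(T) = -145 (g(T) = -2 - 143 = -145)
((U + d(2)) + 5)*g(-129) = ((-1 + 0) + 5)*(-145) = (-1 + 5)*(-145) = 4*(-145) = -580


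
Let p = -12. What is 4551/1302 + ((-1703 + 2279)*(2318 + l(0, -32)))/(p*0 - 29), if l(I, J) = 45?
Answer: -590668199/12586 ≈ -46931.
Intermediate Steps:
4551/1302 + ((-1703 + 2279)*(2318 + l(0, -32)))/(p*0 - 29) = 4551/1302 + ((-1703 + 2279)*(2318 + 45))/(-12*0 - 29) = 4551*(1/1302) + (576*2363)/(0 - 29) = 1517/434 + 1361088/(-29) = 1517/434 + 1361088*(-1/29) = 1517/434 - 1361088/29 = -590668199/12586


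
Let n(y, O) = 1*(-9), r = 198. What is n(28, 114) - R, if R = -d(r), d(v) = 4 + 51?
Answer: 46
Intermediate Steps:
n(y, O) = -9
d(v) = 55
R = -55 (R = -1*55 = -55)
n(28, 114) - R = -9 - 1*(-55) = -9 + 55 = 46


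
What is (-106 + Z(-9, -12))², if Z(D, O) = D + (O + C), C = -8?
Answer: 18225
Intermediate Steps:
Z(D, O) = -8 + D + O (Z(D, O) = D + (O - 8) = D + (-8 + O) = -8 + D + O)
(-106 + Z(-9, -12))² = (-106 + (-8 - 9 - 12))² = (-106 - 29)² = (-135)² = 18225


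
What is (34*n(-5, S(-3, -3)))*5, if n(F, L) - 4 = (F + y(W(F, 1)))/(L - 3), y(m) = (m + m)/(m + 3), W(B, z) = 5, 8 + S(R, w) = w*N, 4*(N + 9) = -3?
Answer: 47090/73 ≈ 645.07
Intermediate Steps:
N = -39/4 (N = -9 + (¼)*(-3) = -9 - ¾ = -39/4 ≈ -9.7500)
S(R, w) = -8 - 39*w/4 (S(R, w) = -8 + w*(-39/4) = -8 - 39*w/4)
y(m) = 2*m/(3 + m) (y(m) = (2*m)/(3 + m) = 2*m/(3 + m))
n(F, L) = 4 + (5/4 + F)/(-3 + L) (n(F, L) = 4 + (F + 2*5/(3 + 5))/(L - 3) = 4 + (F + 2*5/8)/(-3 + L) = 4 + (F + 2*5*(⅛))/(-3 + L) = 4 + (F + 5/4)/(-3 + L) = 4 + (5/4 + F)/(-3 + L))
(34*n(-5, S(-3, -3)))*5 = (34*((-43/4 - 5 + 4*(-8 - 39/4*(-3)))/(-3 + (-8 - 39/4*(-3)))))*5 = (34*((-43/4 - 5 + 4*(-8 + 117/4))/(-3 + (-8 + 117/4))))*5 = (34*((-43/4 - 5 + 4*(85/4))/(-3 + 85/4)))*5 = (34*((-43/4 - 5 + 85)/(73/4)))*5 = (34*((4/73)*(277/4)))*5 = (34*(277/73))*5 = (9418/73)*5 = 47090/73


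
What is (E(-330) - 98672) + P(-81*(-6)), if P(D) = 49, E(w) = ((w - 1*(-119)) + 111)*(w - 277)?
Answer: -37923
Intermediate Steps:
E(w) = (-277 + w)*(230 + w) (E(w) = ((w + 119) + 111)*(-277 + w) = ((119 + w) + 111)*(-277 + w) = (230 + w)*(-277 + w) = (-277 + w)*(230 + w))
(E(-330) - 98672) + P(-81*(-6)) = ((-63710 + (-330)² - 47*(-330)) - 98672) + 49 = ((-63710 + 108900 + 15510) - 98672) + 49 = (60700 - 98672) + 49 = -37972 + 49 = -37923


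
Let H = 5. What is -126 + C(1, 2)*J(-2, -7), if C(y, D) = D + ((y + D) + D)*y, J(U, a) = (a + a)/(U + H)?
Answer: -476/3 ≈ -158.67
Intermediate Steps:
J(U, a) = 2*a/(5 + U) (J(U, a) = (a + a)/(U + 5) = (2*a)/(5 + U) = 2*a/(5 + U))
C(y, D) = D + y*(y + 2*D) (C(y, D) = D + ((D + y) + D)*y = D + (y + 2*D)*y = D + y*(y + 2*D))
-126 + C(1, 2)*J(-2, -7) = -126 + (2 + 1² + 2*2*1)*(2*(-7)/(5 - 2)) = -126 + (2 + 1 + 4)*(2*(-7)/3) = -126 + 7*(2*(-7)*(⅓)) = -126 + 7*(-14/3) = -126 - 98/3 = -476/3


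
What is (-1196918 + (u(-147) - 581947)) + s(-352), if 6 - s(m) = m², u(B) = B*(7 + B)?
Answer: -1882183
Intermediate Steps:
s(m) = 6 - m²
(-1196918 + (u(-147) - 581947)) + s(-352) = (-1196918 + (-147*(7 - 147) - 581947)) + (6 - 1*(-352)²) = (-1196918 + (-147*(-140) - 581947)) + (6 - 1*123904) = (-1196918 + (20580 - 581947)) + (6 - 123904) = (-1196918 - 561367) - 123898 = -1758285 - 123898 = -1882183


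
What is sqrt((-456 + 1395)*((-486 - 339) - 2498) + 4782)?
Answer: 13*I*sqrt(18435) ≈ 1765.1*I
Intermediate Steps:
sqrt((-456 + 1395)*((-486 - 339) - 2498) + 4782) = sqrt(939*(-825 - 2498) + 4782) = sqrt(939*(-3323) + 4782) = sqrt(-3120297 + 4782) = sqrt(-3115515) = 13*I*sqrt(18435)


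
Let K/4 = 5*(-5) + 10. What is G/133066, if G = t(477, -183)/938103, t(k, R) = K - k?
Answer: -179/41609871266 ≈ -4.3019e-9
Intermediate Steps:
K = -60 (K = 4*(5*(-5) + 10) = 4*(-25 + 10) = 4*(-15) = -60)
t(k, R) = -60 - k
G = -179/312701 (G = (-60 - 1*477)/938103 = (-60 - 477)*(1/938103) = -537*1/938103 = -179/312701 ≈ -0.00057243)
G/133066 = -179/312701/133066 = -179/312701*1/133066 = -179/41609871266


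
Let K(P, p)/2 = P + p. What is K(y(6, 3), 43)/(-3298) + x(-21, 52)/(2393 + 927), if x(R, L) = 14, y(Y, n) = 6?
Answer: -69797/2737340 ≈ -0.025498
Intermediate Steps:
K(P, p) = 2*P + 2*p (K(P, p) = 2*(P + p) = 2*P + 2*p)
K(y(6, 3), 43)/(-3298) + x(-21, 52)/(2393 + 927) = (2*6 + 2*43)/(-3298) + 14/(2393 + 927) = (12 + 86)*(-1/3298) + 14/3320 = 98*(-1/3298) + 14*(1/3320) = -49/1649 + 7/1660 = -69797/2737340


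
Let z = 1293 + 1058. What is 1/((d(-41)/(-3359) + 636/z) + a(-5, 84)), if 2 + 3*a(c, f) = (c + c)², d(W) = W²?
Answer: 23691027/768459761 ≈ 0.030829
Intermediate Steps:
z = 2351
a(c, f) = -⅔ + 4*c²/3 (a(c, f) = -⅔ + (c + c)²/3 = -⅔ + (2*c)²/3 = -⅔ + (4*c²)/3 = -⅔ + 4*c²/3)
1/((d(-41)/(-3359) + 636/z) + a(-5, 84)) = 1/(((-41)²/(-3359) + 636/2351) + (-⅔ + (4/3)*(-5)²)) = 1/((1681*(-1/3359) + 636*(1/2351)) + (-⅔ + (4/3)*25)) = 1/((-1681/3359 + 636/2351) + (-⅔ + 100/3)) = 1/(-1815707/7897009 + 98/3) = 1/(768459761/23691027) = 23691027/768459761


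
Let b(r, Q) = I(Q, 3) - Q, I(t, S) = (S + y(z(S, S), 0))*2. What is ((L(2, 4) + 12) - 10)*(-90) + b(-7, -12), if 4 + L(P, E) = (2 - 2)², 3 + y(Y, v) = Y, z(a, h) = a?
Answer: 198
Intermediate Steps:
y(Y, v) = -3 + Y
L(P, E) = -4 (L(P, E) = -4 + (2 - 2)² = -4 + 0² = -4 + 0 = -4)
I(t, S) = -6 + 4*S (I(t, S) = (S + (-3 + S))*2 = (-3 + 2*S)*2 = -6 + 4*S)
b(r, Q) = 6 - Q (b(r, Q) = (-6 + 4*3) - Q = (-6 + 12) - Q = 6 - Q)
((L(2, 4) + 12) - 10)*(-90) + b(-7, -12) = ((-4 + 12) - 10)*(-90) + (6 - 1*(-12)) = (8 - 10)*(-90) + (6 + 12) = -2*(-90) + 18 = 180 + 18 = 198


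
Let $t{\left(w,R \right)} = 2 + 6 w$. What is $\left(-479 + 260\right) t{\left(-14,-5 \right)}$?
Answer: $17958$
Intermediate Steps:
$\left(-479 + 260\right) t{\left(-14,-5 \right)} = \left(-479 + 260\right) \left(2 + 6 \left(-14\right)\right) = - 219 \left(2 - 84\right) = \left(-219\right) \left(-82\right) = 17958$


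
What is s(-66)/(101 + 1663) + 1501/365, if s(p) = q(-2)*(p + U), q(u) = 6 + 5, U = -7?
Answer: 2354669/643860 ≈ 3.6571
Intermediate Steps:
q(u) = 11
s(p) = -77 + 11*p (s(p) = 11*(p - 7) = 11*(-7 + p) = -77 + 11*p)
s(-66)/(101 + 1663) + 1501/365 = (-77 + 11*(-66))/(101 + 1663) + 1501/365 = (-77 - 726)/1764 + 1501*(1/365) = -803*1/1764 + 1501/365 = -803/1764 + 1501/365 = 2354669/643860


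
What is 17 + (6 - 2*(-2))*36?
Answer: 377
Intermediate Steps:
17 + (6 - 2*(-2))*36 = 17 + (6 + 4)*36 = 17 + 10*36 = 17 + 360 = 377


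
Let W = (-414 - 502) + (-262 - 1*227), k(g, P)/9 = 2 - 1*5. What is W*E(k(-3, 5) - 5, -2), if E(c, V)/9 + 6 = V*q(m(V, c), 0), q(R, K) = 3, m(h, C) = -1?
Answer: 151740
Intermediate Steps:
k(g, P) = -27 (k(g, P) = 9*(2 - 1*5) = 9*(2 - 5) = 9*(-3) = -27)
E(c, V) = -54 + 27*V (E(c, V) = -54 + 9*(V*3) = -54 + 9*(3*V) = -54 + 27*V)
W = -1405 (W = -916 + (-262 - 227) = -916 - 489 = -1405)
W*E(k(-3, 5) - 5, -2) = -1405*(-54 + 27*(-2)) = -1405*(-54 - 54) = -1405*(-108) = 151740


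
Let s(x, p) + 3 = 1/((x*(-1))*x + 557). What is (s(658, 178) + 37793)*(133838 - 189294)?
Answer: -906187670296224/432407 ≈ -2.0957e+9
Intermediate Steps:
s(x, p) = -3 + 1/(557 - x**2) (s(x, p) = -3 + 1/((x*(-1))*x + 557) = -3 + 1/((-x)*x + 557) = -3 + 1/(-x**2 + 557) = -3 + 1/(557 - x**2))
(s(658, 178) + 37793)*(133838 - 189294) = ((1670 - 3*658**2)/(-557 + 658**2) + 37793)*(133838 - 189294) = ((1670 - 3*432964)/(-557 + 432964) + 37793)*(-55456) = ((1670 - 1298892)/432407 + 37793)*(-55456) = ((1/432407)*(-1297222) + 37793)*(-55456) = (-1297222/432407 + 37793)*(-55456) = (16340660529/432407)*(-55456) = -906187670296224/432407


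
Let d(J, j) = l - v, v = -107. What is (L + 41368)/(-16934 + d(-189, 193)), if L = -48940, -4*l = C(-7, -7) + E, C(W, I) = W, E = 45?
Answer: 15144/33673 ≈ 0.44974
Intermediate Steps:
l = -19/2 (l = -(-7 + 45)/4 = -1/4*38 = -19/2 ≈ -9.5000)
d(J, j) = 195/2 (d(J, j) = -19/2 - 1*(-107) = -19/2 + 107 = 195/2)
(L + 41368)/(-16934 + d(-189, 193)) = (-48940 + 41368)/(-16934 + 195/2) = -7572/(-33673/2) = -7572*(-2/33673) = 15144/33673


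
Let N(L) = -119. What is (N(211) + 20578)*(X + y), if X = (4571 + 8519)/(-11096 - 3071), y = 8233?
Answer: 2386006753839/14167 ≈ 1.6842e+8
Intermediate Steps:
X = -13090/14167 (X = 13090/(-14167) = 13090*(-1/14167) = -13090/14167 ≈ -0.92398)
(N(211) + 20578)*(X + y) = (-119 + 20578)*(-13090/14167 + 8233) = 20459*(116623821/14167) = 2386006753839/14167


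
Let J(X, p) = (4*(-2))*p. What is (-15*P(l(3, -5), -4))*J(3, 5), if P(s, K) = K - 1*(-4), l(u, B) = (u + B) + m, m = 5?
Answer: 0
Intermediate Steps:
l(u, B) = 5 + B + u (l(u, B) = (u + B) + 5 = (B + u) + 5 = 5 + B + u)
J(X, p) = -8*p
P(s, K) = 4 + K (P(s, K) = K + 4 = 4 + K)
(-15*P(l(3, -5), -4))*J(3, 5) = (-15*(4 - 4))*(-8*5) = -15*0*(-40) = 0*(-40) = 0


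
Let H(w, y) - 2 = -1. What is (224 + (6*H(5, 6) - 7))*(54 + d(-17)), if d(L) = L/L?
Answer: 12265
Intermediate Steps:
H(w, y) = 1 (H(w, y) = 2 - 1 = 1)
d(L) = 1
(224 + (6*H(5, 6) - 7))*(54 + d(-17)) = (224 + (6*1 - 7))*(54 + 1) = (224 + (6 - 7))*55 = (224 - 1)*55 = 223*55 = 12265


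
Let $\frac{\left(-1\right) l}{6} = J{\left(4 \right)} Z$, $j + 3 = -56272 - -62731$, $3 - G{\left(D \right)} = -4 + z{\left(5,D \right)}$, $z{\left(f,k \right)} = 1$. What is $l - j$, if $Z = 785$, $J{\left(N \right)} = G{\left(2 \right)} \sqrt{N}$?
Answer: $-62976$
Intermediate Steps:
$G{\left(D \right)} = 6$ ($G{\left(D \right)} = 3 - \left(-4 + 1\right) = 3 - -3 = 3 + 3 = 6$)
$J{\left(N \right)} = 6 \sqrt{N}$
$j = 6456$ ($j = -3 - -6459 = -3 + \left(-56272 + 62731\right) = -3 + 6459 = 6456$)
$l = -56520$ ($l = - 6 \cdot 6 \sqrt{4} \cdot 785 = - 6 \cdot 6 \cdot 2 \cdot 785 = - 6 \cdot 12 \cdot 785 = \left(-6\right) 9420 = -56520$)
$l - j = -56520 - 6456 = -62976$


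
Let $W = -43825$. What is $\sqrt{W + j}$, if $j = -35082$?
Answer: $i \sqrt{78907} \approx 280.9 i$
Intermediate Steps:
$\sqrt{W + j} = \sqrt{-43825 - 35082} = \sqrt{-78907} = i \sqrt{78907}$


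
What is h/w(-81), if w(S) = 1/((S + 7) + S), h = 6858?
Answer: -1062990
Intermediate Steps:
w(S) = 1/(7 + 2*S) (w(S) = 1/((7 + S) + S) = 1/(7 + 2*S))
h/w(-81) = 6858/(1/(7 + 2*(-81))) = 6858/(1/(7 - 162)) = 6858/(1/(-155)) = 6858/(-1/155) = 6858*(-155) = -1062990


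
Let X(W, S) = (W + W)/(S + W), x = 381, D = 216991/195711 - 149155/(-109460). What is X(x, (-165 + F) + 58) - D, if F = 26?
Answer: 7350535637/107112630300 ≈ 0.068624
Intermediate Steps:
D = 10588621813/4284505212 (D = 216991*(1/195711) - 149155*(-1/109460) = 216991/195711 + 29831/21892 = 10588621813/4284505212 ≈ 2.4714)
X(W, S) = 2*W/(S + W) (X(W, S) = (2*W)/(S + W) = 2*W/(S + W))
X(x, (-165 + F) + 58) - D = 2*381/(((-165 + 26) + 58) + 381) - 1*10588621813/4284505212 = 2*381/((-139 + 58) + 381) - 10588621813/4284505212 = 2*381/(-81 + 381) - 10588621813/4284505212 = 2*381/300 - 10588621813/4284505212 = 2*381*(1/300) - 10588621813/4284505212 = 127/50 - 10588621813/4284505212 = 7350535637/107112630300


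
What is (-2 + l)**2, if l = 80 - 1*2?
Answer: 5776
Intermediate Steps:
l = 78 (l = 80 - 2 = 78)
(-2 + l)**2 = (-2 + 78)**2 = 76**2 = 5776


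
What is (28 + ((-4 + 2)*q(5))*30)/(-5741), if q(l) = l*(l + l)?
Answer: 2972/5741 ≈ 0.51768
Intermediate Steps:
q(l) = 2*l² (q(l) = l*(2*l) = 2*l²)
(28 + ((-4 + 2)*q(5))*30)/(-5741) = (28 + ((-4 + 2)*(2*5²))*30)/(-5741) = (28 - 4*25*30)*(-1/5741) = (28 - 2*50*30)*(-1/5741) = (28 - 100*30)*(-1/5741) = (28 - 3000)*(-1/5741) = -2972*(-1/5741) = 2972/5741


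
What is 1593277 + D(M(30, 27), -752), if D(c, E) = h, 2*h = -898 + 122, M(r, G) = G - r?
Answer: 1592889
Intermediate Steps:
h = -388 (h = (-898 + 122)/2 = (½)*(-776) = -388)
D(c, E) = -388
1593277 + D(M(30, 27), -752) = 1593277 - 388 = 1592889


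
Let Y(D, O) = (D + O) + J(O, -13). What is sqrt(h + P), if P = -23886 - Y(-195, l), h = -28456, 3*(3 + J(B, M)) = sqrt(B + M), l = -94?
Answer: sqrt(-468450 - 3*I*sqrt(107))/3 ≈ 0.0075567 - 228.14*I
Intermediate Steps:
J(B, M) = -3 + sqrt(B + M)/3
Y(D, O) = -3 + D + O + sqrt(-13 + O)/3 (Y(D, O) = (D + O) + (-3 + sqrt(O - 13)/3) = (D + O) + (-3 + sqrt(-13 + O)/3) = -3 + D + O + sqrt(-13 + O)/3)
P = -23594 - I*sqrt(107)/3 (P = -23886 - (-3 - 195 - 94 + sqrt(-13 - 94)/3) = -23886 - (-3 - 195 - 94 + sqrt(-107)/3) = -23886 - (-3 - 195 - 94 + (I*sqrt(107))/3) = -23886 - (-3 - 195 - 94 + I*sqrt(107)/3) = -23886 - (-292 + I*sqrt(107)/3) = -23886 + (292 - I*sqrt(107)/3) = -23594 - I*sqrt(107)/3 ≈ -23594.0 - 3.448*I)
sqrt(h + P) = sqrt(-28456 + (-23594 - I*sqrt(107)/3)) = sqrt(-52050 - I*sqrt(107)/3)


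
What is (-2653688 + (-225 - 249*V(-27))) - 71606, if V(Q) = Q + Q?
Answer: -2712073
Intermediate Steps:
V(Q) = 2*Q
(-2653688 + (-225 - 249*V(-27))) - 71606 = (-2653688 + (-225 - 498*(-27))) - 71606 = (-2653688 + (-225 - 249*(-54))) - 71606 = (-2653688 + (-225 + 13446)) - 71606 = (-2653688 + 13221) - 71606 = -2640467 - 71606 = -2712073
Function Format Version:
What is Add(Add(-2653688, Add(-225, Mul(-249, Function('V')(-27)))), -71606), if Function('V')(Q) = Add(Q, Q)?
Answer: -2712073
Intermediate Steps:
Function('V')(Q) = Mul(2, Q)
Add(Add(-2653688, Add(-225, Mul(-249, Function('V')(-27)))), -71606) = Add(Add(-2653688, Add(-225, Mul(-249, Mul(2, -27)))), -71606) = Add(Add(-2653688, Add(-225, Mul(-249, -54))), -71606) = Add(Add(-2653688, Add(-225, 13446)), -71606) = Add(Add(-2653688, 13221), -71606) = Add(-2640467, -71606) = -2712073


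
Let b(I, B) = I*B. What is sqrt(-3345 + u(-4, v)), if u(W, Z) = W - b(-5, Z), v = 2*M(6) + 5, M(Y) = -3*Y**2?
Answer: 2*I*sqrt(1101) ≈ 66.363*I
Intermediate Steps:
b(I, B) = B*I
v = -211 (v = 2*(-3*6**2) + 5 = 2*(-3*36) + 5 = 2*(-108) + 5 = -216 + 5 = -211)
u(W, Z) = W + 5*Z (u(W, Z) = W - Z*(-5) = W - (-5)*Z = W + 5*Z)
sqrt(-3345 + u(-4, v)) = sqrt(-3345 + (-4 + 5*(-211))) = sqrt(-3345 + (-4 - 1055)) = sqrt(-3345 - 1059) = sqrt(-4404) = 2*I*sqrt(1101)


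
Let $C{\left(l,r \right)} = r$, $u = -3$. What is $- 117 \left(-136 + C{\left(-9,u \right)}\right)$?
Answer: $16263$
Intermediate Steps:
$- 117 \left(-136 + C{\left(-9,u \right)}\right) = - 117 \left(-136 - 3\right) = \left(-117\right) \left(-139\right) = 16263$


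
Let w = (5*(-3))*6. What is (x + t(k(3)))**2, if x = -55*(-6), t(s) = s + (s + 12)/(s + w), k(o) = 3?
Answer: 93161104/841 ≈ 1.1077e+5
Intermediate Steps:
w = -90 (w = -15*6 = -90)
t(s) = s + (12 + s)/(-90 + s) (t(s) = s + (s + 12)/(s - 90) = s + (12 + s)/(-90 + s))
x = 330
(x + t(k(3)))**2 = (330 + (12 + 3**2 - 89*3)/(-90 + 3))**2 = (330 + (12 + 9 - 267)/(-87))**2 = (330 - 1/87*(-246))**2 = (330 + 82/29)**2 = (9652/29)**2 = 93161104/841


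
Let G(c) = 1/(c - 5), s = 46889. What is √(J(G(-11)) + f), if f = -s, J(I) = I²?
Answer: I*√12003583/16 ≈ 216.54*I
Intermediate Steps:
G(c) = 1/(-5 + c)
f = -46889 (f = -1*46889 = -46889)
√(J(G(-11)) + f) = √((1/(-5 - 11))² - 46889) = √((1/(-16))² - 46889) = √((-1/16)² - 46889) = √(1/256 - 46889) = √(-12003583/256) = I*√12003583/16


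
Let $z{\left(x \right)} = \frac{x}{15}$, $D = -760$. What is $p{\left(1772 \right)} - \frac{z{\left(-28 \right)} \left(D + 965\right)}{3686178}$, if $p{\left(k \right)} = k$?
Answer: $\frac{9797861698}{5529267} \approx 1772.0$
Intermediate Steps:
$z{\left(x \right)} = \frac{x}{15}$ ($z{\left(x \right)} = x \frac{1}{15} = \frac{x}{15}$)
$p{\left(1772 \right)} - \frac{z{\left(-28 \right)} \left(D + 965\right)}{3686178} = 1772 - \frac{\frac{1}{15} \left(-28\right) \left(-760 + 965\right)}{3686178} = 1772 - \left(- \frac{28}{15}\right) 205 \cdot \frac{1}{3686178} = 1772 - \left(- \frac{1148}{3}\right) \frac{1}{3686178} = 1772 - - \frac{574}{5529267} = 1772 + \frac{574}{5529267} = \frac{9797861698}{5529267}$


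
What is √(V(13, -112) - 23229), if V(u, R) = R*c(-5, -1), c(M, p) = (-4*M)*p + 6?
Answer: I*√21661 ≈ 147.18*I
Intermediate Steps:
c(M, p) = 6 - 4*M*p (c(M, p) = -4*M*p + 6 = 6 - 4*M*p)
V(u, R) = -14*R (V(u, R) = R*(6 - 4*(-5)*(-1)) = R*(6 - 20) = R*(-14) = -14*R)
√(V(13, -112) - 23229) = √(-14*(-112) - 23229) = √(1568 - 23229) = √(-21661) = I*√21661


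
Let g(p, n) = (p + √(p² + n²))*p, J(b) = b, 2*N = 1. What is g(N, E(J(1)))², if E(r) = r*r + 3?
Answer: 33/8 + √65/8 ≈ 5.1328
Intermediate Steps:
N = ½ (N = (½)*1 = ½ ≈ 0.50000)
E(r) = 3 + r² (E(r) = r² + 3 = 3 + r²)
g(p, n) = p*(p + √(n² + p²)) (g(p, n) = (p + √(n² + p²))*p = p*(p + √(n² + p²)))
g(N, E(J(1)))² = ((½ + √((3 + 1²)² + (½)²))/2)² = ((½ + √((3 + 1)² + ¼))/2)² = ((½ + √(4² + ¼))/2)² = ((½ + √(16 + ¼))/2)² = ((½ + √(65/4))/2)² = ((½ + √65/2)/2)² = (¼ + √65/4)²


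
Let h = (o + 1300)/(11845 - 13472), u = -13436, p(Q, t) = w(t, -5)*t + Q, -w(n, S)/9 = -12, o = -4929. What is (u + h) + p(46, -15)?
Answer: -24417641/1627 ≈ -15008.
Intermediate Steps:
w(n, S) = 108 (w(n, S) = -9*(-12) = 108)
p(Q, t) = Q + 108*t (p(Q, t) = 108*t + Q = Q + 108*t)
h = 3629/1627 (h = (-4929 + 1300)/(11845 - 13472) = -3629/(-1627) = -3629*(-1/1627) = 3629/1627 ≈ 2.2305)
(u + h) + p(46, -15) = (-13436 + 3629/1627) + (46 + 108*(-15)) = -21856743/1627 + (46 - 1620) = -21856743/1627 - 1574 = -24417641/1627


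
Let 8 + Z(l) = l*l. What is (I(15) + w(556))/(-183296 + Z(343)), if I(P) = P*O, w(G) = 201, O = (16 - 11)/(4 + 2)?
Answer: -427/131310 ≈ -0.0032518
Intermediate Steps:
Z(l) = -8 + l² (Z(l) = -8 + l*l = -8 + l²)
O = ⅚ (O = 5/6 = 5*(⅙) = ⅚ ≈ 0.83333)
I(P) = 5*P/6 (I(P) = P*(⅚) = 5*P/6)
(I(15) + w(556))/(-183296 + Z(343)) = ((⅚)*15 + 201)/(-183296 + (-8 + 343²)) = (25/2 + 201)/(-183296 + (-8 + 117649)) = 427/(2*(-183296 + 117641)) = (427/2)/(-65655) = (427/2)*(-1/65655) = -427/131310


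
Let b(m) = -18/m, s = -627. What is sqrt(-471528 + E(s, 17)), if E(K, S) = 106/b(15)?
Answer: I*sqrt(4244547)/3 ≈ 686.74*I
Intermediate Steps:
E(K, S) = -265/3 (E(K, S) = 106/((-18/15)) = 106/((-18*1/15)) = 106/(-6/5) = 106*(-5/6) = -265/3)
sqrt(-471528 + E(s, 17)) = sqrt(-471528 - 265/3) = sqrt(-1414849/3) = I*sqrt(4244547)/3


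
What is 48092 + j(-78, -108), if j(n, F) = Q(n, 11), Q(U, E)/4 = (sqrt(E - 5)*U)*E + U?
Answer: 47780 - 3432*sqrt(6) ≈ 39373.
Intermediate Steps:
Q(U, E) = 4*U + 4*E*U*sqrt(-5 + E) (Q(U, E) = 4*((sqrt(E - 5)*U)*E + U) = 4*((sqrt(-5 + E)*U)*E + U) = 4*((U*sqrt(-5 + E))*E + U) = 4*(E*U*sqrt(-5 + E) + U) = 4*(U + E*U*sqrt(-5 + E)) = 4*U + 4*E*U*sqrt(-5 + E))
j(n, F) = 4*n*(1 + 11*sqrt(6)) (j(n, F) = 4*n*(1 + 11*sqrt(-5 + 11)) = 4*n*(1 + 11*sqrt(6)))
48092 + j(-78, -108) = 48092 + 4*(-78)*(1 + 11*sqrt(6)) = 48092 + (-312 - 3432*sqrt(6)) = 47780 - 3432*sqrt(6)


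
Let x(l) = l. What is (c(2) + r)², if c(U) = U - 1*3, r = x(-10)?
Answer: 121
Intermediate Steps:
r = -10
c(U) = -3 + U (c(U) = U - 3 = -3 + U)
(c(2) + r)² = ((-3 + 2) - 10)² = (-1 - 10)² = (-11)² = 121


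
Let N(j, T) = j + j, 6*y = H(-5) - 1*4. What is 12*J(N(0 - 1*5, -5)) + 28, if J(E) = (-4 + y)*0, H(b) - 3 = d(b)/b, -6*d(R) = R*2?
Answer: 28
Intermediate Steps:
d(R) = -R/3 (d(R) = -R*2/6 = -R/3)
H(b) = 8/3 (H(b) = 3 + (-b/3)/b = 3 - ⅓ = 8/3)
y = -2/9 (y = (8/3 - 1*4)/6 = (8/3 - 4)/6 = (⅙)*(-4/3) = -2/9 ≈ -0.22222)
N(j, T) = 2*j
J(E) = 0 (J(E) = (-4 - 2/9)*0 = -38/9*0 = 0)
12*J(N(0 - 1*5, -5)) + 28 = 12*0 + 28 = 0 + 28 = 28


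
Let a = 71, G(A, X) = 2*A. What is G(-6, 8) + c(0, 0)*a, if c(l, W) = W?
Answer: -12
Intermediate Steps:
G(-6, 8) + c(0, 0)*a = 2*(-6) + 0*71 = -12 + 0 = -12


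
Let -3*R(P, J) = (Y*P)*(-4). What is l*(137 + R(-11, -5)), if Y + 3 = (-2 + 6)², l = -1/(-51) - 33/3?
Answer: 90160/153 ≈ 589.28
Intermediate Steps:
l = -560/51 (l = -1*(-1/51) - 33*⅓ = 1/51 - 11 = -560/51 ≈ -10.980)
Y = 13 (Y = -3 + (-2 + 6)² = -3 + 4² = -3 + 16 = 13)
R(P, J) = 52*P/3 (R(P, J) = -13*P*(-4)/3 = -(-52)*P/3 = 52*P/3)
l*(137 + R(-11, -5)) = -560*(137 + (52/3)*(-11))/51 = -560*(137 - 572/3)/51 = -560/51*(-161/3) = 90160/153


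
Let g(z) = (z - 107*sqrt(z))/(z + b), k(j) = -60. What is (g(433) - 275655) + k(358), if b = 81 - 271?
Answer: -66998312/243 - 107*sqrt(433)/243 ≈ -2.7572e+5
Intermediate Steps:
b = -190
g(z) = (z - 107*sqrt(z))/(-190 + z) (g(z) = (z - 107*sqrt(z))/(z - 190) = (z - 107*sqrt(z))/(-190 + z))
(g(433) - 275655) + k(358) = ((433 - 107*sqrt(433))/(-190 + 433) - 275655) - 60 = ((433 - 107*sqrt(433))/243 - 275655) - 60 = ((433/243 - 107*sqrt(433)/243) - 275655) - 60 = (-66983732/243 - 107*sqrt(433)/243) - 60 = -66998312/243 - 107*sqrt(433)/243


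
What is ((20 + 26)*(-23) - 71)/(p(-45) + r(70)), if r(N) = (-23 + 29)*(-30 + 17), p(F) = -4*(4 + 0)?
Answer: 1129/94 ≈ 12.011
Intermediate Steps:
p(F) = -16 (p(F) = -4*4 = -16)
r(N) = -78 (r(N) = 6*(-13) = -78)
((20 + 26)*(-23) - 71)/(p(-45) + r(70)) = ((20 + 26)*(-23) - 71)/(-16 - 78) = (46*(-23) - 71)/(-94) = (-1058 - 71)*(-1/94) = -1129*(-1/94) = 1129/94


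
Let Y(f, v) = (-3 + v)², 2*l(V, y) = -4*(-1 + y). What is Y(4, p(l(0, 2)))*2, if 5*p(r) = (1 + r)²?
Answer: 392/25 ≈ 15.680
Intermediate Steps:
l(V, y) = 2 - 2*y (l(V, y) = (-4*(-1 + y))/2 = (4 - 4*y)/2 = 2 - 2*y)
p(r) = (1 + r)²/5
Y(4, p(l(0, 2)))*2 = (-3 + (1 + (2 - 2*2))²/5)²*2 = (-3 + (1 + (2 - 4))²/5)²*2 = (-3 + (1 - 2)²/5)²*2 = (-3 + (⅕)*(-1)²)²*2 = (-3 + (⅕)*1)²*2 = (-3 + ⅕)²*2 = (-14/5)²*2 = (196/25)*2 = 392/25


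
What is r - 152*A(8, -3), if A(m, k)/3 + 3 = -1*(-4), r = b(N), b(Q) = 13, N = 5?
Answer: -443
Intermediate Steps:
r = 13
A(m, k) = 3 (A(m, k) = -9 + 3*(-1*(-4)) = -9 + 3*4 = -9 + 12 = 3)
r - 152*A(8, -3) = 13 - 152*3 = 13 - 456 = -443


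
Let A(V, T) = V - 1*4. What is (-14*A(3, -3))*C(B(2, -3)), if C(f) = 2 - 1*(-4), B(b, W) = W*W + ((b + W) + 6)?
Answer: 84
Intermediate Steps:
A(V, T) = -4 + V (A(V, T) = V - 4 = -4 + V)
B(b, W) = 6 + W + b + W**2 (B(b, W) = W**2 + ((W + b) + 6) = W**2 + (6 + W + b) = 6 + W + b + W**2)
C(f) = 6 (C(f) = 2 + 4 = 6)
(-14*A(3, -3))*C(B(2, -3)) = -14*(-4 + 3)*6 = -14*(-1)*6 = 14*6 = 84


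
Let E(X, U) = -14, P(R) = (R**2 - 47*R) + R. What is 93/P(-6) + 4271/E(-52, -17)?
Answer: -221875/728 ≈ -304.77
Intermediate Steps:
P(R) = R**2 - 46*R
93/P(-6) + 4271/E(-52, -17) = 93/((-6*(-46 - 6))) + 4271/(-14) = 93/((-6*(-52))) + 4271*(-1/14) = 93/312 - 4271/14 = 93*(1/312) - 4271/14 = 31/104 - 4271/14 = -221875/728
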